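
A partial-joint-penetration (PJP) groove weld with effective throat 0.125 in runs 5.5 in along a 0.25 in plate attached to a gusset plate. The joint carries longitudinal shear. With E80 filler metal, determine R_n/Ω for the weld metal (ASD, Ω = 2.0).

R_n/Ω ≈ 16.5 kips

E80XX → F_EXX = 80 ksi.
Effective throat (given) t_e = 0.125 in.
A_we = 0.125 × 5.5 = 0.6875 in².
F_nw = 0.6 F_EXX = 48 ksi.
R_n/Ω = (48 × 0.6875) / 2.0 = 16.5 kips.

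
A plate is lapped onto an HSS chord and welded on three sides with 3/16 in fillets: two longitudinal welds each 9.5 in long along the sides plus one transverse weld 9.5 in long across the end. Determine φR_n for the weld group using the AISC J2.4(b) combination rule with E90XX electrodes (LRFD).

φR_n ≈ 163 kip

E90XX → F_EXX = 90 ksi.
t_e = 0.707 × 0.1875 = 0.1326 in.
R_nwl = 0.6 × 90 × 0.1326 × 19 = 136 kip (longitudinal, 2 welds).
R_nwt = 0.6 × 90 × 0.1326 × 9.5 = 68 kip (transverse, base value).
(i) R_nwl + R_nwt = 204 kip; (ii) 0.85 R_nwl + 1.5 R_nwt = 217.6 kip.
R_n = max = 217.6 kip [governs: (ii)]; φR_n = 163.2 kip.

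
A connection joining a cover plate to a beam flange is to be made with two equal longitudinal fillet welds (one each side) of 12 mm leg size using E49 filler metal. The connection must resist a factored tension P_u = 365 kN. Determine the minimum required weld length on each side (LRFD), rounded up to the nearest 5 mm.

L = 100 mm on each side

E49XX → F_EXX = 490 MPa.
Throat t_e = 0.707 × 12 = 8.484 mm.
φr_n = 0.75 × 0.6 × 490 × 8.484 × 10⁻³ = 1.871 kN/mm.
L_req = P_u / φr_n = 365 / 1.871 = 195.1 mm total.
Per side: 195.1 / 2 = 97.56 mm.
Round up → use L = 100 mm on each side.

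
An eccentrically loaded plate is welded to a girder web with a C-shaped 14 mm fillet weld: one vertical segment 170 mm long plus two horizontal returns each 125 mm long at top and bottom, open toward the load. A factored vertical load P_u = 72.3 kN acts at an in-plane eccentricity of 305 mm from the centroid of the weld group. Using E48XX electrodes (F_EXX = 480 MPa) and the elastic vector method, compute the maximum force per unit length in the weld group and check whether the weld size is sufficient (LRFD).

f_max ≈ 1050 N/mm; adequate

Total weld length L_w = 420 mm. Treat welds as unit-width lines.
Centroid: x̄ = 2×125×62.5 / 420 = 37.2 mm from the vertical weld.
Polar moment about centroid: J = I_x + I_y = [170³/12 + 2×125×85²] + [170×37.2² + 2(125³/12 + 125×25.3²)] = 2936000 mm³.
Direct shear f_v = P/L_w = 72.3×10³ / 420 = 172.1 N/mm (vertical).
Torsion M = P·e = 72.3×10³ × 305 = 22052000 N·mm.
Critical point at (x, y) = (87.8, 85) from centroid. f_tx = M·y/J = 638.3 N/mm; f_ty = M·x/J = 659.3 N/mm.
Resultant f_max = √[f_tx² + (f_v + f_ty)²] = √[638.3² + (172.1 + 659.3)²] = 1048 N/mm.
Capacity per unit length: φr_n = 0.75 × 0.6 × 480 × (0.707 × 14) = 2138 N/mm.
1048 ≤ 2138 → adequate.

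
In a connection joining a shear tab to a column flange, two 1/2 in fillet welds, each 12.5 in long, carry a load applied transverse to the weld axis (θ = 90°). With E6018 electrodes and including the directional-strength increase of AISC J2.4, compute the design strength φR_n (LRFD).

E60XX → F_EXX = 60 ksi.
t_e = 0.707 × 0.5 = 0.3535 in; A_we = 0.3535 × 25 = 8.838 in².
Directional factor: 1.0 + 0.5 sin^1.5(90°) = 1.5.
F_nw = 0.6 × 60 × 1.5 = 54 ksi.
φR_n = 0.75 × 54 × 8.838 = 357.9 kips.

φR_n ≈ 358 kips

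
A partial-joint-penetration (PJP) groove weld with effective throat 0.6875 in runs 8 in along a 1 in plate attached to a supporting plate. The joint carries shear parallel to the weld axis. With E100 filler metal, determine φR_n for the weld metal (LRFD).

E100XX → F_EXX = 100 ksi.
Effective throat (given) t_e = 0.6875 in.
A_we = 0.6875 × 8 = 5.5 in².
F_nw = 0.6 F_EXX = 60 ksi.
φR_n = 0.75 × 60 × 5.5 = 247.5 kips.

φR_n ≈ 248 kips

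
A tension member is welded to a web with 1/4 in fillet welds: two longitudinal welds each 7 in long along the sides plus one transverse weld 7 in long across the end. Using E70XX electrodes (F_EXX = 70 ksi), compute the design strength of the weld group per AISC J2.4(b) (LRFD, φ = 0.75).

t_e = 0.707 × 0.25 = 0.1767 in.
R_nwl = 0.6 × 70 × 0.1767 × 14 = 103.9 kip (longitudinal, 2 welds).
R_nwt = 0.6 × 70 × 0.1767 × 7 = 51.96 kip (transverse, base value).
(i) R_nwl + R_nwt = 155.9 kip; (ii) 0.85 R_nwl + 1.5 R_nwt = 166.3 kip.
R_n = max = 166.3 kip [governs: (ii)]; φR_n = 124.7 kip.

φR_n ≈ 125 kip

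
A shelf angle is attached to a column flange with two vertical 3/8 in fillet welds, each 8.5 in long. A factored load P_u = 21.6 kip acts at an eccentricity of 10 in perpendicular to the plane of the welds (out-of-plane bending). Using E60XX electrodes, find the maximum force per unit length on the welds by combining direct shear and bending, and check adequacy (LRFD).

E60XX → F_EXX = 60 ksi.
L_w = 2 × 8.5 = 17 in; section modulus (unit throat) S = 2 × L²/6 = 24.08 in².
Direct shear f_v = P/L_w = 21.6/17 = 1.271 kip/in.
Moment M = P × e = 21.6 × 10 = 216 kip·in; bending f_b = M/S = 8.969 kip/in.
f_max = √(f_v² + f_b²) = √(1.271² + 8.969²) = 9.058 kip/in.
φr_n = 0.75 × 0.6 × 60 × (0.707 × 0.375) = 7.158 kip/in → NOT adequate.

f_max ≈ 9.06 kip/in; NOT adequate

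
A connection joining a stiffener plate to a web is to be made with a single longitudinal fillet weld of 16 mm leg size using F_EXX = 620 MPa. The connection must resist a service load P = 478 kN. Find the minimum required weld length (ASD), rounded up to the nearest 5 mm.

Throat t_e = 0.707 × 16 = 11.31 mm.
r_n/Ω = (0.6 × 620 × 11.31) / 2.0 = 2104 N/mm = 2.104 kN/mm.
L_req = P / (r_n/Ω) = 478 / 2.104 = 227.2 mm total.
Round up → use L = 230 mm.

L = 230 mm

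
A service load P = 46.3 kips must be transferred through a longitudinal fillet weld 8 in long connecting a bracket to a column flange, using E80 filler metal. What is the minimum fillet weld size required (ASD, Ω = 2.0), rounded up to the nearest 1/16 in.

E80XX → F_EXX = 80 ksi.
Total weld length L = 8 in.
Required throat t_e = P × Ω / (0.6 F_EXX × L) = 46.3 × 2.0 / (0.6 × 80 × 8) = 0.2411 in.
Required leg w = t_e / 0.707 = 0.3411 in → use 3/8 in.

w = 3/8 in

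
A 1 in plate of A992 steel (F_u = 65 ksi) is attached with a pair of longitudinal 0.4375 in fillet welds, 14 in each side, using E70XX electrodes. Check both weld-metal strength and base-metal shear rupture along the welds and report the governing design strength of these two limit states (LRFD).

φR_n ≈ 273 kip (weld metal governs)

E70XX → F_EXX = 70 ksi.
t_e = 0.707 × 0.4375 = 0.3093 in; L = 28 in.
Weld metal: φR_n = 0.75 × 0.6 × 70 × 0.3093 × 28 = 272.8 kip.
Base metal (shear rupture): φR_n = 0.75 × 0.6 × 65 × 1 × 28 = 819 kip.
Governing: weld metal.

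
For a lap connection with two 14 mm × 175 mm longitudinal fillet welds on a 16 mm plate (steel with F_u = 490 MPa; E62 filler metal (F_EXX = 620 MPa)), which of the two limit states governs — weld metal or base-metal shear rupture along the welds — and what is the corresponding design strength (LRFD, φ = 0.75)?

t_e = 0.707 × 14 = 9.898 mm; L = 350 mm.
Weld metal: φR_n = 0.75 × 0.6 × 620 × 9.898 × 350 × 10⁻³ = 966.5 kN.
Base metal (shear rupture): φR_n = 0.75 × 0.6 × 490 × 16 × 350 × 10⁻³ = 1235 kN.
Governing: weld metal.

φR_n ≈ 967 kN (weld metal governs)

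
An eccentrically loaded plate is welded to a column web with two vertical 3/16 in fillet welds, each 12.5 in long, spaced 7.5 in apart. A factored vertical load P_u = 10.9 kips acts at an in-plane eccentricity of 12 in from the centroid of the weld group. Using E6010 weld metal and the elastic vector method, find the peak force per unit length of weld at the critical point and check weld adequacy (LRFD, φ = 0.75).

E60XX → F_EXX = 60 ksi.
Total weld length L_w = 25 in. Treat welds as unit-width lines.
Polar moment about centroid: J = 2[d³/12 + d(b/2)²] = 2[12.5³/12 + 12.5×3.75²] = 677.1 in³.
Direct shear f_v = P/L_w = 10.9 / 25 = 0.436 kip/in (vertical).
Torsion M = P·e = 10.9 × 12 = 130.8 kip·in.
Critical point at (x, y) = (3.75, 6.25) from centroid. f_tx = M·y/J = 1.207 kip/in; f_ty = M·x/J = 0.7244 kip/in.
Resultant f_max = √[f_tx² + (f_v + f_ty)²] = √[1.207² + (0.436 + 0.7244)²] = 1.675 kip/in.
Capacity per unit length: φr_n = 0.75 × 0.6 × 60 × (0.707 × 0.1875) = 3.579 kip/in.
1.675 ≤ 3.579 → adequate.

f_max ≈ 1.67 kip/in; adequate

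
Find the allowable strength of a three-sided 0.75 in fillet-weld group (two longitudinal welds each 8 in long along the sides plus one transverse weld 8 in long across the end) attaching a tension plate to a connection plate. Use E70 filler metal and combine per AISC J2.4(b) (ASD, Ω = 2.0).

E70XX → F_EXX = 70 ksi.
t_e = 0.707 × 0.75 = 0.5302 in.
R_nwl = 0.6 × 70 × 0.5302 × 16 = 356.3 kip (longitudinal, 2 welds).
R_nwt = 0.6 × 70 × 0.5302 × 8 = 178.2 kip (transverse, base value).
(i) R_nwl + R_nwt = 534.5 kip; (ii) 0.85 R_nwl + 1.5 R_nwt = 570.1 kip.
R_n = max = 570.1 kip [governs: (ii)]; R_n/Ω = 285.1 kip.

R_n/Ω ≈ 285 kip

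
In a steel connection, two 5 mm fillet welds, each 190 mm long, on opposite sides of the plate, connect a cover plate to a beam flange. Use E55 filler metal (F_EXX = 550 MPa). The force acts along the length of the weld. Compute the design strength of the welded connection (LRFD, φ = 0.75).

φR_n ≈ 332 kN

Effective throat t_e = 0.707 × 5 = 3.535 mm.
Total length L = 380 mm; A_we = 3.535 × 380 = 1343 mm².
F_nw = 0.6 F_EXX = 0.6 × 550 = 330 MPa.
φR_n = 0.75 × 330 × 1343 × 10⁻³ = 332.5 kN.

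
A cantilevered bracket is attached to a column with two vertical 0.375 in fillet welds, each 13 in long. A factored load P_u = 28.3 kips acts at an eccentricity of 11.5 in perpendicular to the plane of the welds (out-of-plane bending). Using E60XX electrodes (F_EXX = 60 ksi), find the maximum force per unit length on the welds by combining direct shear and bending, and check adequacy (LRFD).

L_w = 2 × 13 = 26 in; section modulus (unit throat) S = 2 × L²/6 = 56.33 in².
Direct shear f_v = P/L_w = 28.3/26 = 1.088 kip/in.
Moment M = P × e = 28.3 × 11.5 = 325.45 kip·in; bending f_b = M/S = 5.777 kip/in.
f_max = √(f_v² + f_b²) = √(1.088² + 5.777²) = 5.879 kip/in.
φr_n = 0.75 × 0.6 × 60 × (0.707 × 0.375) = 7.158 kip/in → adequate.

f_max ≈ 5.88 kip/in; adequate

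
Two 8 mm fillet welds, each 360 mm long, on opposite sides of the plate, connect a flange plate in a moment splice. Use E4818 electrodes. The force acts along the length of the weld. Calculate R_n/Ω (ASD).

R_n/Ω ≈ 586 kN

E48XX → F_EXX = 480 MPa.
Effective throat t_e = 0.707 × 8 = 5.656 mm.
Total length L = 720 mm; A_we = 5.656 × 720 = 4072 mm².
F_nw = 0.6 F_EXX = 0.6 × 480 = 288 MPa.
R_n = 288 × 4072 × 10⁻³ = 1173 kN; R_n/Ω = 1173/2.0 = 586.4 kN.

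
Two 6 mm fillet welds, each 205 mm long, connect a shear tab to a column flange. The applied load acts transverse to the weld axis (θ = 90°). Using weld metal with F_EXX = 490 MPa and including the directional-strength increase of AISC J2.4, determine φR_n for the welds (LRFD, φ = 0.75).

φR_n ≈ 575 kN

t_e = 0.707 × 6 = 4.242 mm; A_we = 4.242 × 410 = 1739 mm².
Directional factor: 1.0 + 0.5 sin^1.5(90°) = 1.5.
F_nw = 0.6 × 490 × 1.5 = 441 MPa.
φR_n = 0.75 × 441 × 1739 × 10⁻³ = 575.2 kN.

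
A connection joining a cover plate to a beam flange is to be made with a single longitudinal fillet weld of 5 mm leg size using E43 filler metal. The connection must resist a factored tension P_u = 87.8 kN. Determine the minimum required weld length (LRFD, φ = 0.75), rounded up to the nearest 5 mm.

L = 130 mm

E43XX → F_EXX = 430 MPa.
Throat t_e = 0.707 × 5 = 3.535 mm.
φr_n = 0.75 × 0.6 × 430 × 3.535 × 10⁻³ = 0.684 kN/mm.
L_req = P_u / φr_n = 87.8 / 0.684 = 128.4 mm total.
Round up → use L = 130 mm.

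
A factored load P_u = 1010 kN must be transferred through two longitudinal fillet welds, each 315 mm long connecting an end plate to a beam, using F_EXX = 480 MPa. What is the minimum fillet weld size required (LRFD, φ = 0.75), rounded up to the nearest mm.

Total weld length L = 630 mm.
Required throat t_e = P_u / (φ × 0.6 F_EXX × L) = 1010 / (0.75 × 0.6 × 480 × 630 × 10⁻³) = 7.422 mm.
Required leg w = t_e / 0.707 = 10.5 mm → use 11 mm.

w = 11 mm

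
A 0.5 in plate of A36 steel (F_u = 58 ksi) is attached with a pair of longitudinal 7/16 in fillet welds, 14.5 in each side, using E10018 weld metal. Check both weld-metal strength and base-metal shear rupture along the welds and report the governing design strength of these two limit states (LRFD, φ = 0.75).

φR_n ≈ 378 kip (base-metal shear rupture governs)

E100XX → F_EXX = 100 ksi.
t_e = 0.707 × 0.4375 = 0.3093 in; L = 29 in.
Weld metal: φR_n = 0.75 × 0.6 × 100 × 0.3093 × 29 = 403.7 kip.
Base metal (shear rupture): φR_n = 0.75 × 0.6 × 58 × 0.5 × 29 = 378.4 kip.
Governing: base-metal shear rupture.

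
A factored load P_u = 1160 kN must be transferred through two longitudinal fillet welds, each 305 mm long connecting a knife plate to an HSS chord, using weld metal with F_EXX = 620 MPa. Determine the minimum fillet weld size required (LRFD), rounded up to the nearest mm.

w = 10 mm

Total weld length L = 610 mm.
Required throat t_e = P_u / (φ × 0.6 F_EXX × L) = 1160 / (0.75 × 0.6 × 620 × 610 × 10⁻³) = 6.816 mm.
Required leg w = t_e / 0.707 = 9.641 mm → use 10 mm.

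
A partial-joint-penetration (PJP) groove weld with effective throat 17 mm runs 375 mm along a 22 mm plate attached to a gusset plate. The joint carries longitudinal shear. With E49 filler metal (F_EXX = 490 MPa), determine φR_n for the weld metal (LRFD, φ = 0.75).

φR_n ≈ 1410 kN

Effective throat (given) t_e = 17 mm.
A_we = 17 × 375 = 6375 mm².
F_nw = 0.6 F_EXX = 294 MPa.
φR_n = 0.75 × 294 × 6375 × 10⁻³ = 1406 kN.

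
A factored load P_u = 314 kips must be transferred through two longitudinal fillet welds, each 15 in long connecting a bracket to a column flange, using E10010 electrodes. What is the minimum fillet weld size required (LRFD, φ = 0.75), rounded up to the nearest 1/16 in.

E100XX → F_EXX = 100 ksi.
Total weld length L = 30 in.
Required throat t_e = P_u / (φ × 0.6 F_EXX × L) = 314 / (0.75 × 0.6 × 100 × 30) = 0.2326 in.
Required leg w = t_e / 0.707 = 0.329 in → use 3/8 in.

w = 3/8 in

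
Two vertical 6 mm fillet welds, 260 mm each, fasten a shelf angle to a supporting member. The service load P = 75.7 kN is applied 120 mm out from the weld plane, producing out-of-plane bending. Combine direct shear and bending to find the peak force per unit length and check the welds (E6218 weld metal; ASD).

E62XX → F_EXX = 620 MPa.
L_w = 2 × 260 = 520 mm; section modulus (unit throat) S = 2 × L²/6 = 22530 mm².
Direct shear f_v = P/L_w = 75.7×10³/520 = 145.6 N/mm.
Moment M = P × e = 75.7×10³ × 120 = 9084000 N·mm; bending f_b = M/S = 403.1 N/mm.
f_max = √(f_v² + f_b²) = √(145.6² + 403.1²) = 428.6 N/mm.
r_n/Ω = (1/2.0) × 0.6 × 620 × (0.707 × 6) = 789 N/mm → adequate.

f_max ≈ 429 N/mm; adequate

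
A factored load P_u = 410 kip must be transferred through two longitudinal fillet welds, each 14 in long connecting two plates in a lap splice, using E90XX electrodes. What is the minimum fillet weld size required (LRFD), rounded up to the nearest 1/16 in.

E90XX → F_EXX = 90 ksi.
Total weld length L = 28 in.
Required throat t_e = P_u / (φ × 0.6 F_EXX × L) = 410 / (0.75 × 0.6 × 90 × 28) = 0.3616 in.
Required leg w = t_e / 0.707 = 0.5114 in → use 9/16 in.

w = 9/16 in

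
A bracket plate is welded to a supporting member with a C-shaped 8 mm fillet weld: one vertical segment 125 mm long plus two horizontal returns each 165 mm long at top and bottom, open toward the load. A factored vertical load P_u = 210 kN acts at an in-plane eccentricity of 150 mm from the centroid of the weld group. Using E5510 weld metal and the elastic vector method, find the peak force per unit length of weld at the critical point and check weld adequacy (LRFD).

E55XX → F_EXX = 550 MPa.
Total weld length L_w = 455 mm. Treat welds as unit-width lines.
Centroid: x̄ = 2×165×82.5 / 455 = 59.84 mm from the vertical weld.
Polar moment about centroid: J = I_x + I_y = [125³/12 + 2×165×62.5²] + [125×59.84² + 2(165³/12 + 165×22.66²)] = 2818000 mm³.
Direct shear f_v = P/L_w = 210×10³ / 455 = 461.5 N/mm (vertical).
Torsion M = P·e = 210×10³ × 150 = 31500000 N·mm.
Critical point at (x, y) = (105.2, 62.5) from centroid. f_tx = M·y/J = 698.7 N/mm; f_ty = M·x/J = 1176 N/mm.
Resultant f_max = √[f_tx² + (f_v + f_ty)²] = √[698.7² + (461.5 + 1176)²] = 1780 N/mm.
Capacity per unit length: φr_n = 0.75 × 0.6 × 550 × (0.707 × 8) = 1400 N/mm.
1780 > 1400 → NOT adequate.

f_max ≈ 1780 N/mm; NOT adequate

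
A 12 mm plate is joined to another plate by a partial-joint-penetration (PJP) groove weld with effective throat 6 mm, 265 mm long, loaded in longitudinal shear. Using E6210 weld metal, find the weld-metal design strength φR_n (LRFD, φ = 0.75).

E62XX → F_EXX = 620 MPa.
Effective throat (given) t_e = 6 mm.
A_we = 6 × 265 = 1590 mm².
F_nw = 0.6 F_EXX = 372 MPa.
φR_n = 0.75 × 372 × 1590 × 10⁻³ = 443.6 kN.

φR_n ≈ 444 kN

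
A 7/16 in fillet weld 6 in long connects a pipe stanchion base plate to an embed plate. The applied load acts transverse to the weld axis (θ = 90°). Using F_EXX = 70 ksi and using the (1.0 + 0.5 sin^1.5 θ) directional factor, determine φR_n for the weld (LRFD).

φR_n ≈ 87.7 kips

t_e = 0.707 × 0.4375 = 0.3093 in; A_we = 0.3093 × 6 = 1.856 in².
Directional factor: 1.0 + 0.5 sin^1.5(90°) = 1.5.
F_nw = 0.6 × 70 × 1.5 = 63 ksi.
φR_n = 0.75 × 63 × 1.856 = 87.69 kips.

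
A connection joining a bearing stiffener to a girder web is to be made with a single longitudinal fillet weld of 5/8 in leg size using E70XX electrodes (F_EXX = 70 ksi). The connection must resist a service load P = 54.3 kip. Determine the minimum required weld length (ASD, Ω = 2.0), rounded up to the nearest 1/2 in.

Throat t_e = 0.707 × 0.625 = 0.4419 in.
r_n/Ω = (0.6 × 70 × 0.4419) / 2.0 = 9.279 kip/in.
L_req = P / (r_n/Ω) = 54.3 / 9.279 = 5.852 in total.
Round up → use L = 6 in.

L = 6 in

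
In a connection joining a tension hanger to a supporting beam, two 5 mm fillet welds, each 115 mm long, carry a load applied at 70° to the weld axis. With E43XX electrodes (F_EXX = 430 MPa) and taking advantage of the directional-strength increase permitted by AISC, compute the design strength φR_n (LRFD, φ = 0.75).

φR_n ≈ 229 kN

t_e = 0.707 × 5 = 3.535 mm; A_we = 3.535 × 230 = 813 mm².
Directional factor: 1.0 + 0.5 sin^1.5(70°) = 1.455.
F_nw = 0.6 × 430 × 1.455 = 375.5 MPa.
φR_n = 0.75 × 375.5 × 813 × 10⁻³ = 229 kN.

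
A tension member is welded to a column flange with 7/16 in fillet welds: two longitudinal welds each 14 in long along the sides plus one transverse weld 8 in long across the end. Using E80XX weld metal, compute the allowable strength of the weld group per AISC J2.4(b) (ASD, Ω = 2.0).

R_n/Ω ≈ 267 kip

E80XX → F_EXX = 80 ksi.
t_e = 0.707 × 0.4375 = 0.3093 in.
R_nwl = 0.6 × 80 × 0.3093 × 28 = 415.7 kip (longitudinal, 2 welds).
R_nwt = 0.6 × 80 × 0.3093 × 8 = 118.8 kip (transverse, base value).
(i) R_nwl + R_nwt = 534.5 kip; (ii) 0.85 R_nwl + 1.5 R_nwt = 531.5 kip.
R_n = max = 534.5 kip [governs: (i)]; R_n/Ω = 267.2 kip.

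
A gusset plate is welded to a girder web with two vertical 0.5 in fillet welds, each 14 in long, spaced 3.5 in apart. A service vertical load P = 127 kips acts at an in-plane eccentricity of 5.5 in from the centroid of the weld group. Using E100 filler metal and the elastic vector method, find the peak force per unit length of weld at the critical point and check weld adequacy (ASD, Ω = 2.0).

E100XX → F_EXX = 100 ksi.
Total weld length L_w = 28 in. Treat welds as unit-width lines.
Polar moment about centroid: J = 2[d³/12 + d(b/2)²] = 2[14³/12 + 14×1.75²] = 543.1 in³.
Direct shear f_v = P/L_w = 127 / 28 = 4.536 kip/in (vertical).
Torsion M = P·e = 127 × 5.5 = 698.5 kip·in.
Critical point at (x, y) = (1.75, 7) from centroid. f_tx = M·y/J = 9.003 kip/in; f_ty = M·x/J = 2.251 kip/in.
Resultant f_max = √[f_tx² + (f_v + f_ty)²] = √[9.003² + (4.536 + 2.251)²] = 11.27 kip/in.
Capacity per unit length: r_n/Ω = (1/2.0) × 0.6 × 100 × (0.707 × 0.5) = 10.6 kip/in.
11.27 > 10.6 → NOT adequate.

f_max ≈ 11.3 kip/in; NOT adequate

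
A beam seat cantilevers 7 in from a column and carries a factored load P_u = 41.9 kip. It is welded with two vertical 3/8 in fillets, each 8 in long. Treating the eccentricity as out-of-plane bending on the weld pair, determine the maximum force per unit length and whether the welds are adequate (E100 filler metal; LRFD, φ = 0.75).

E100XX → F_EXX = 100 ksi.
L_w = 2 × 8 = 16 in; section modulus (unit throat) S = 2 × L²/6 = 21.33 in².
Direct shear f_v = P/L_w = 41.9/16 = 2.619 kip/in.
Moment M = P × e = 41.9 × 7 = 293.3 kip·in; bending f_b = M/S = 13.75 kip/in.
f_max = √(f_v² + f_b²) = √(2.619² + 13.75²) = 14 kip/in.
φr_n = 0.75 × 0.6 × 100 × (0.707 × 0.375) = 11.93 kip/in → NOT adequate.

f_max ≈ 14 kip/in; NOT adequate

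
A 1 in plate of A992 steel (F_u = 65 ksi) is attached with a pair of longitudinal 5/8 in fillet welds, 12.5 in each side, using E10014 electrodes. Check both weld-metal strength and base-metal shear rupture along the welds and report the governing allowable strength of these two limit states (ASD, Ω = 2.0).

R_n/Ω ≈ 331 kips (weld metal governs)

E100XX → F_EXX = 100 ksi.
t_e = 0.707 × 0.625 = 0.4419 in; L = 25 in.
Weld metal: R_n/Ω = (1/2.0) × 0.6 × 100 × 0.4419 × 25 = 331.4 kips.
Base metal (shear rupture): R_n/Ω = (1/2.0) × 0.6 × 65 × 1 × 25 = 487.5 kips.
Governing: weld metal.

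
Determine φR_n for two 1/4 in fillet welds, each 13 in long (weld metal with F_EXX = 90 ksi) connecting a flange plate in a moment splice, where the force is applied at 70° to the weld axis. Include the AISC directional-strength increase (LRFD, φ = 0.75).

φR_n ≈ 271 kip

t_e = 0.707 × 0.25 = 0.1767 in; A_we = 0.1767 × 26 = 4.595 in².
Directional factor: 1.0 + 0.5 sin^1.5(70°) = 1.455.
F_nw = 0.6 × 90 × 1.455 = 78.59 ksi.
φR_n = 0.75 × 78.59 × 4.595 = 270.9 kip.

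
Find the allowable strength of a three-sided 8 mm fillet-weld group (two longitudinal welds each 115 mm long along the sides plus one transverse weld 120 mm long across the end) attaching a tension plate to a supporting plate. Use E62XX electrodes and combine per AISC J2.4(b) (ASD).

E62XX → F_EXX = 620 MPa.
t_e = 0.707 × 8 = 5.656 mm.
R_nwl = 0.6 × 620 × 5.656 × 230 × 10⁻³ = 483.9 kN (longitudinal, 2 welds).
R_nwt = 0.6 × 620 × 5.656 × 120 × 10⁻³ = 252.5 kN (transverse, base value).
(i) R_nwl + R_nwt = 736.4 kN; (ii) 0.85 R_nwl + 1.5 R_nwt = 790.1 kN.
R_n = max = 790.1 kN [governs: (ii)]; R_n/Ω = 395 kN.

R_n/Ω ≈ 395 kN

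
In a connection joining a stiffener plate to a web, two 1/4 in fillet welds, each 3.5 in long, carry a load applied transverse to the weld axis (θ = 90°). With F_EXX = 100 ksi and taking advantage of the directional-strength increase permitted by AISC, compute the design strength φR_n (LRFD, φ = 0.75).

φR_n ≈ 83.5 kip

t_e = 0.707 × 0.25 = 0.1767 in; A_we = 0.1767 × 7 = 1.237 in².
Directional factor: 1.0 + 0.5 sin^1.5(90°) = 1.5.
F_nw = 0.6 × 100 × 1.5 = 90 ksi.
φR_n = 0.75 × 90 × 1.237 = 83.51 kip.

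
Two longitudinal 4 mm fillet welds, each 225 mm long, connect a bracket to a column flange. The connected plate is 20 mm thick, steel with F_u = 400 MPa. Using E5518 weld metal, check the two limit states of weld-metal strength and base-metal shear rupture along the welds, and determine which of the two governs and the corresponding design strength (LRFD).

φR_n ≈ 315 kN (weld metal governs)

E55XX → F_EXX = 550 MPa.
t_e = 0.707 × 4 = 2.828 mm; L = 450 mm.
Weld metal: φR_n = 0.75 × 0.6 × 550 × 2.828 × 450 × 10⁻³ = 315 kN.
Base metal (shear rupture): φR_n = 0.75 × 0.6 × 400 × 20 × 450 × 10⁻³ = 1620 kN.
Governing: weld metal.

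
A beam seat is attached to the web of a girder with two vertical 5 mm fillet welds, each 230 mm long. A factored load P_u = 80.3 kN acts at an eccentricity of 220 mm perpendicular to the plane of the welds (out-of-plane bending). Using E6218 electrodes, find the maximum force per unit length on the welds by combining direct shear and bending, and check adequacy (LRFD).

f_max ≈ 1020 N/mm; NOT adequate

E62XX → F_EXX = 620 MPa.
L_w = 2 × 230 = 460 mm; section modulus (unit throat) S = 2 × L²/6 = 17630 mm².
Direct shear f_v = P/L_w = 80.3×10³/460 = 174.6 N/mm.
Moment M = P × e = 80.3×10³ × 220 = 17666000 N·mm; bending f_b = M/S = 1002 N/mm.
f_max = √(f_v² + f_b²) = √(174.6² + 1002²) = 1017 N/mm.
φr_n = 0.75 × 0.6 × 620 × (0.707 × 5) = 986.3 N/mm → NOT adequate.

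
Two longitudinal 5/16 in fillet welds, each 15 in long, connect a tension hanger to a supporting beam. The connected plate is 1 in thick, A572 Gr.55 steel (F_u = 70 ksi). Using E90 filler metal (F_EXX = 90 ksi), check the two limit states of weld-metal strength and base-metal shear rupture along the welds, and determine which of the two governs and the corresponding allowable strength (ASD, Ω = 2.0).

R_n/Ω ≈ 179 kips (weld metal governs)

t_e = 0.707 × 0.3125 = 0.2209 in; L = 30 in.
Weld metal: R_n/Ω = (1/2.0) × 0.6 × 90 × 0.2209 × 30 = 179 kips.
Base metal (shear rupture): R_n/Ω = (1/2.0) × 0.6 × 70 × 1 × 30 = 630 kips.
Governing: weld metal.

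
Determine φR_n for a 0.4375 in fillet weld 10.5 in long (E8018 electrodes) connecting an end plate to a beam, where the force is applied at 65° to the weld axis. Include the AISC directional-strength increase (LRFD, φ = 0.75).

E80XX → F_EXX = 80 ksi.
t_e = 0.707 × 0.4375 = 0.3093 in; A_we = 0.3093 × 10.5 = 3.248 in².
Directional factor: 1.0 + 0.5 sin^1.5(65°) = 1.431.
F_nw = 0.6 × 80 × 1.431 = 68.71 ksi.
φR_n = 0.75 × 68.71 × 3.248 = 167.4 kip.

φR_n ≈ 167 kip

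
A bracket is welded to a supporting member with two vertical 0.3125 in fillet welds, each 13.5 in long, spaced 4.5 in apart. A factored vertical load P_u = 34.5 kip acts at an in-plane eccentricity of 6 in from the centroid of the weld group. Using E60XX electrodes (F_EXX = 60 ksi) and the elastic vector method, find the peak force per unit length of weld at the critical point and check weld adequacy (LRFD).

Total weld length L_w = 27 in. Treat welds as unit-width lines.
Polar moment about centroid: J = 2[d³/12 + d(b/2)²] = 2[13.5³/12 + 13.5×2.25²] = 546.8 in³.
Direct shear f_v = P/L_w = 34.5 / 27 = 1.278 kip/in (vertical).
Torsion M = P·e = 34.5 × 6 = 207 kip·in.
Critical point at (x, y) = (2.25, 6.75) from centroid. f_tx = M·y/J = 2.556 kip/in; f_ty = M·x/J = 0.8519 kip/in.
Resultant f_max = √[f_tx² + (f_v + f_ty)²] = √[2.556² + (1.278 + 0.8519)²] = 3.327 kip/in.
Capacity per unit length: φr_n = 0.75 × 0.6 × 60 × (0.707 × 0.3125) = 5.965 kip/in.
3.327 ≤ 5.965 → adequate.

f_max ≈ 3.33 kip/in; adequate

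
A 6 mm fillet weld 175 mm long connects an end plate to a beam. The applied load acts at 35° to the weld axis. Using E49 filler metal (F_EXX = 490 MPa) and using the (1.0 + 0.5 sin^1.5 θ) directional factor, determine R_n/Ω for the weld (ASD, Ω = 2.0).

t_e = 0.707 × 6 = 4.242 mm; A_we = 4.242 × 175 = 742.4 mm².
Directional factor: 1.0 + 0.5 sin^1.5(35°) = 1.217.
F_nw = 0.6 × 490 × 1.217 = 357.9 MPa.
R_n/Ω = (357.9 × 742.4) / 2.0 × 10⁻³ = 132.8 kN.

R_n/Ω ≈ 133 kN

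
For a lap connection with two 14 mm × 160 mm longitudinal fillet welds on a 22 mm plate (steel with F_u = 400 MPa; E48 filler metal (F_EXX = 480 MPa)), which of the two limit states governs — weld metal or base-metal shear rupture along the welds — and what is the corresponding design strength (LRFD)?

t_e = 0.707 × 14 = 9.898 mm; L = 320 mm.
Weld metal: φR_n = 0.75 × 0.6 × 480 × 9.898 × 320 × 10⁻³ = 684.1 kN.
Base metal (shear rupture): φR_n = 0.75 × 0.6 × 400 × 22 × 320 × 10⁻³ = 1267 kN.
Governing: weld metal.

φR_n ≈ 684 kN (weld metal governs)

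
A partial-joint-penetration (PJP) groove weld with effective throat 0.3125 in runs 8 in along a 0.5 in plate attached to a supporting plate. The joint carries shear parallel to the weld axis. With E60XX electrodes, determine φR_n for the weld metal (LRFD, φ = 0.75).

φR_n ≈ 67.5 kips

E60XX → F_EXX = 60 ksi.
Effective throat (given) t_e = 0.3125 in.
A_we = 0.3125 × 8 = 2.5 in².
F_nw = 0.6 F_EXX = 36 ksi.
φR_n = 0.75 × 36 × 2.5 = 67.5 kips.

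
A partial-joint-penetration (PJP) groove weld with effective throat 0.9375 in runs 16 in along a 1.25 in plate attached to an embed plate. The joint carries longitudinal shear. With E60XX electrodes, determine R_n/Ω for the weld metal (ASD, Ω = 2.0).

E60XX → F_EXX = 60 ksi.
Effective throat (given) t_e = 0.9375 in.
A_we = 0.9375 × 16 = 15 in².
F_nw = 0.6 F_EXX = 36 ksi.
R_n/Ω = (36 × 15) / 2.0 = 270 kip.

R_n/Ω ≈ 270 kip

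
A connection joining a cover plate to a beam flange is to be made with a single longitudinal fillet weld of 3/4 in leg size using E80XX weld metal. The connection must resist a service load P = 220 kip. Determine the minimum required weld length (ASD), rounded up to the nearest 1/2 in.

E80XX → F_EXX = 80 ksi.
Throat t_e = 0.707 × 0.75 = 0.5302 in.
r_n/Ω = (0.6 × 80 × 0.5302) / 2.0 = 12.73 kip/in.
L_req = P / (r_n/Ω) = 220 / 12.73 = 17.29 in total.
Round up → use L = 17.5 in.

L = 17.5 in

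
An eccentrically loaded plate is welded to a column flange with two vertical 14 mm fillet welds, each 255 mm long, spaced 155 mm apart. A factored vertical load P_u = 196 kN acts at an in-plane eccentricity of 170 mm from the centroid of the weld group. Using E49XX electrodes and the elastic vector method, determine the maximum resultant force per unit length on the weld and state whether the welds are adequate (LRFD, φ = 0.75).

f_max ≈ 1100 N/mm; adequate

E49XX → F_EXX = 490 MPa.
Total weld length L_w = 510 mm. Treat welds as unit-width lines.
Polar moment about centroid: J = 2[d³/12 + d(b/2)²] = 2[255³/12 + 255×77.5²] = 5827000 mm³.
Direct shear f_v = P/L_w = 196×10³ / 510 = 384.3 N/mm (vertical).
Torsion M = P·e = 196×10³ × 170 = 33320000 N·mm.
Critical point at (x, y) = (77.5, 127.5) from centroid. f_tx = M·y/J = 729.1 N/mm; f_ty = M·x/J = 443.2 N/mm.
Resultant f_max = √[f_tx² + (f_v + f_ty)²] = √[729.1² + (384.3 + 443.2)²] = 1103 N/mm.
Capacity per unit length: φr_n = 0.75 × 0.6 × 490 × (0.707 × 14) = 2183 N/mm.
1103 ≤ 2183 → adequate.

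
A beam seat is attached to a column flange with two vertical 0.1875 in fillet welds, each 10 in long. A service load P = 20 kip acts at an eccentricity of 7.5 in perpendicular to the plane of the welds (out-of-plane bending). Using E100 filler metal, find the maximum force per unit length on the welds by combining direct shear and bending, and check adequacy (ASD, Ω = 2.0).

f_max ≈ 4.61 kip/in; NOT adequate

E100XX → F_EXX = 100 ksi.
L_w = 2 × 10 = 20 in; section modulus (unit throat) S = 2 × L²/6 = 33.33 in².
Direct shear f_v = P/L_w = 20/20 = 1 kip/in.
Moment M = P × e = 20 × 7.5 = 150 kip·in; bending f_b = M/S = 4.5 kip/in.
f_max = √(f_v² + f_b²) = √(1² + 4.5²) = 4.61 kip/in.
r_n/Ω = (1/2.0) × 0.6 × 100 × (0.707 × 0.1875) = 3.977 kip/in → NOT adequate.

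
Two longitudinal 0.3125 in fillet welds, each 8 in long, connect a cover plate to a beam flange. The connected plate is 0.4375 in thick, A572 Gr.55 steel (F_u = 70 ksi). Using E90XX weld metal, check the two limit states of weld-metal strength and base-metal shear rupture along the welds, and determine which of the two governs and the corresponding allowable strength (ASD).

R_n/Ω ≈ 95.4 kips (weld metal governs)

E90XX → F_EXX = 90 ksi.
t_e = 0.707 × 0.3125 = 0.2209 in; L = 16 in.
Weld metal: R_n/Ω = (1/2.0) × 0.6 × 90 × 0.2209 × 16 = 95.44 kips.
Base metal (shear rupture): R_n/Ω = (1/2.0) × 0.6 × 70 × 0.4375 × 16 = 147 kips.
Governing: weld metal.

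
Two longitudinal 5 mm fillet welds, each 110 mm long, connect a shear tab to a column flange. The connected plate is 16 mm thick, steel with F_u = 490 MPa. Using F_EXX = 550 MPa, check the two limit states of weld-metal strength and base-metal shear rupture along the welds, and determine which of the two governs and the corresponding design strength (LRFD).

φR_n ≈ 192 kN (weld metal governs)

t_e = 0.707 × 5 = 3.535 mm; L = 220 mm.
Weld metal: φR_n = 0.75 × 0.6 × 550 × 3.535 × 220 × 10⁻³ = 192.5 kN.
Base metal (shear rupture): φR_n = 0.75 × 0.6 × 490 × 16 × 220 × 10⁻³ = 776.2 kN.
Governing: weld metal.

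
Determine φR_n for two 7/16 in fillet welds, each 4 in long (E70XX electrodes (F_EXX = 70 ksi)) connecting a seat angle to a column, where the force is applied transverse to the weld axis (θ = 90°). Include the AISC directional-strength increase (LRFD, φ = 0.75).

φR_n ≈ 117 kips

t_e = 0.707 × 0.4375 = 0.3093 in; A_we = 0.3093 × 8 = 2.474 in².
Directional factor: 1.0 + 0.5 sin^1.5(90°) = 1.5.
F_nw = 0.6 × 70 × 1.5 = 63 ksi.
φR_n = 0.75 × 63 × 2.474 = 116.9 kips.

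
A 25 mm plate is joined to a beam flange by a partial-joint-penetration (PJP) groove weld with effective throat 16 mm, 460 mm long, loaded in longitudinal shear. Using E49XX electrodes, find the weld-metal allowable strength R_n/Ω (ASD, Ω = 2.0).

R_n/Ω ≈ 1080 kN

E49XX → F_EXX = 490 MPa.
Effective throat (given) t_e = 16 mm.
A_we = 16 × 460 = 7360 mm².
F_nw = 0.6 F_EXX = 294 MPa.
R_n/Ω = (294 × 7360) / 2.0 × 10⁻³ = 1082 kN.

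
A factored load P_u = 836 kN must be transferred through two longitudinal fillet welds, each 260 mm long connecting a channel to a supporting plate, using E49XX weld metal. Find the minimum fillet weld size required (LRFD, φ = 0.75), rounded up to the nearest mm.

E49XX → F_EXX = 490 MPa.
Total weld length L = 520 mm.
Required throat t_e = P_u / (φ × 0.6 F_EXX × L) = 836 / (0.75 × 0.6 × 490 × 520 × 10⁻³) = 7.291 mm.
Required leg w = t_e / 0.707 = 10.31 mm → use 11 mm.

w = 11 mm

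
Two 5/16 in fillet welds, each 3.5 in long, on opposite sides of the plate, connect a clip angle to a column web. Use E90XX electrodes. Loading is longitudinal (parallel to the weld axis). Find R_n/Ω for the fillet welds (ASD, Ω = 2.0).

E90XX → F_EXX = 90 ksi.
Effective throat t_e = 0.707 × 0.3125 = 0.2209 in.
Total length L = 7 in; A_we = 0.2209 × 7 = 1.547 in².
F_nw = 0.6 F_EXX = 0.6 × 90 = 54 ksi.
R_n = 54 × 1.547 = 83.51 kip; R_n/Ω = 83.51/2.0 = 41.76 kip.

R_n/Ω ≈ 41.8 kip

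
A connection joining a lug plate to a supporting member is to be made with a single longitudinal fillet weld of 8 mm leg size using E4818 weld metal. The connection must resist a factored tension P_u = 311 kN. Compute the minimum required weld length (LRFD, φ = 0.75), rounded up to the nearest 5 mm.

E48XX → F_EXX = 480 MPa.
Throat t_e = 0.707 × 8 = 5.656 mm.
φr_n = 0.75 × 0.6 × 480 × 5.656 × 10⁻³ = 1.222 kN/mm.
L_req = P_u / φr_n = 311 / 1.222 = 254.6 mm total.
Round up → use L = 255 mm.

L = 255 mm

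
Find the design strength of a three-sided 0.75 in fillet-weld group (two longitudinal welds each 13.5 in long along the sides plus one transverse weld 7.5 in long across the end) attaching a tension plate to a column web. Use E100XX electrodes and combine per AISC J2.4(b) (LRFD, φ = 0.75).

φR_n ≈ 823 kips

E100XX → F_EXX = 100 ksi.
t_e = 0.707 × 0.75 = 0.5302 in.
R_nwl = 0.6 × 100 × 0.5302 × 27 = 859 kips (longitudinal, 2 welds).
R_nwt = 0.6 × 100 × 0.5302 × 7.5 = 238.6 kips (transverse, base value).
(i) R_nwl + R_nwt = 1098 kips; (ii) 0.85 R_nwl + 1.5 R_nwt = 1088 kips.
R_n = max = 1098 kips [governs: (i)]; φR_n = 823.2 kips.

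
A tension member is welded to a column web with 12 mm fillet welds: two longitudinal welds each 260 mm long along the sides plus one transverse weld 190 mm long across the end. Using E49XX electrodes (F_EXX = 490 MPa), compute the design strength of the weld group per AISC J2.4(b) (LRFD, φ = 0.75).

φR_n ≈ 1360 kN

t_e = 0.707 × 12 = 8.484 mm.
R_nwl = 0.6 × 490 × 8.484 × 520 × 10⁻³ = 1297 kN (longitudinal, 2 welds).
R_nwt = 0.6 × 490 × 8.484 × 190 × 10⁻³ = 473.9 kN (transverse, base value).
(i) R_nwl + R_nwt = 1771 kN; (ii) 0.85 R_nwl + 1.5 R_nwt = 1813 kN.
R_n = max = 1813 kN [governs: (ii)]; φR_n = 1360 kN.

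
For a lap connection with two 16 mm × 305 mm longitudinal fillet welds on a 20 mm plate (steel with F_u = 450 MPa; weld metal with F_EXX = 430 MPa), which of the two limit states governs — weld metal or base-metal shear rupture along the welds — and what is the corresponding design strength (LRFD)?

φR_n ≈ 1340 kN (weld metal governs)

t_e = 0.707 × 16 = 11.31 mm; L = 610 mm.
Weld metal: φR_n = 0.75 × 0.6 × 430 × 11.31 × 610 × 10⁻³ = 1335 kN.
Base metal (shear rupture): φR_n = 0.75 × 0.6 × 450 × 20 × 610 × 10⁻³ = 2470 kN.
Governing: weld metal.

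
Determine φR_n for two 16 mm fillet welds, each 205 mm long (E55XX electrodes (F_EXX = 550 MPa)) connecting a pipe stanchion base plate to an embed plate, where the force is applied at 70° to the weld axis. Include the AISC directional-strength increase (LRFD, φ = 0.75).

φR_n ≈ 1670 kN

t_e = 0.707 × 16 = 11.31 mm; A_we = 11.31 × 410 = 4638 mm².
Directional factor: 1.0 + 0.5 sin^1.5(70°) = 1.455.
F_nw = 0.6 × 550 × 1.455 = 480.3 MPa.
φR_n = 0.75 × 480.3 × 4638 × 10⁻³ = 1671 kN.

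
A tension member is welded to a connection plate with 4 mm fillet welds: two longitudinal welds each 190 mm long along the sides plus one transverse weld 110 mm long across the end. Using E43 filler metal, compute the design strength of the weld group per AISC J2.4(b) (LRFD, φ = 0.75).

φR_n ≈ 268 kN

E43XX → F_EXX = 430 MPa.
t_e = 0.707 × 4 = 2.828 mm.
R_nwl = 0.6 × 430 × 2.828 × 380 × 10⁻³ = 277.3 kN (longitudinal, 2 welds).
R_nwt = 0.6 × 430 × 2.828 × 110 × 10⁻³ = 80.26 kN (transverse, base value).
(i) R_nwl + R_nwt = 357.5 kN; (ii) 0.85 R_nwl + 1.5 R_nwt = 356.1 kN.
R_n = max = 357.5 kN [governs: (i)]; φR_n = 268.1 kN.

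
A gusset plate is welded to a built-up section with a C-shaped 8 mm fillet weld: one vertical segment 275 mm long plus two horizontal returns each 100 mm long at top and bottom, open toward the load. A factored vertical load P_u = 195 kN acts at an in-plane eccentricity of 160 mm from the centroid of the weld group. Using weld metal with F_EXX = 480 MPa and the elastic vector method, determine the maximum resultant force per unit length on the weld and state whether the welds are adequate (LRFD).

Total weld length L_w = 475 mm. Treat welds as unit-width lines.
Centroid: x̄ = 2×100×50 / 475 = 21.05 mm from the vertical weld.
Polar moment about centroid: J = I_x + I_y = [275³/12 + 2×100×137.5²] + [275×21.05² + 2(100³/12 + 100×28.95²)] = 5970000 mm³.
Direct shear f_v = P/L_w = 195×10³ / 475 = 410.5 N/mm (vertical).
Torsion M = P·e = 195×10³ × 160 = 31200000 N·mm.
Critical point at (x, y) = (78.95, 137.5) from centroid. f_tx = M·y/J = 718.5 N/mm; f_ty = M·x/J = 412.6 N/mm.
Resultant f_max = √[f_tx² + (f_v + f_ty)²] = √[718.5² + (410.5 + 412.6)²] = 1093 N/mm.
Capacity per unit length: φr_n = 0.75 × 0.6 × 480 × (0.707 × 8) = 1222 N/mm.
1093 ≤ 1222 → adequate.

f_max ≈ 1090 N/mm; adequate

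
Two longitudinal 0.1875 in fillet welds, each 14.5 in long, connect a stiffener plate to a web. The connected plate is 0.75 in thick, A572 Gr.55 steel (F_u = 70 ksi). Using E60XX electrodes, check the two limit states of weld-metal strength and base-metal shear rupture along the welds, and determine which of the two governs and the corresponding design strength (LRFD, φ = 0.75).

E60XX → F_EXX = 60 ksi.
t_e = 0.707 × 0.1875 = 0.1326 in; L = 29 in.
Weld metal: φR_n = 0.75 × 0.6 × 60 × 0.1326 × 29 = 103.8 kip.
Base metal (shear rupture): φR_n = 0.75 × 0.6 × 70 × 0.75 × 29 = 685.1 kip.
Governing: weld metal.

φR_n ≈ 104 kip (weld metal governs)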